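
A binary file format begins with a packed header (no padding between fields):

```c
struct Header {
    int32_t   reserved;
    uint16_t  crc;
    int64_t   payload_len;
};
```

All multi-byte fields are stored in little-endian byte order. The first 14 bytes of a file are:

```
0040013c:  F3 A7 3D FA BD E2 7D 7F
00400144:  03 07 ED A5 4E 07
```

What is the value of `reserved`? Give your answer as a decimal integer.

`reserved` is the first field, at byte offset 0, occupying 4 bytes.
Bytes at offsets 0..3: F3 A7 3D FA.
Little-endian stores the least-significant byte at the lowest address.
Reassemble most-significant byte first: FA 3D A7 F3 → 0xFA3DA7F3.
Top bit is set, so as a signed 32-bit value this is 0xFA3DA7F3 − 2^32 = -96622605.

-96622605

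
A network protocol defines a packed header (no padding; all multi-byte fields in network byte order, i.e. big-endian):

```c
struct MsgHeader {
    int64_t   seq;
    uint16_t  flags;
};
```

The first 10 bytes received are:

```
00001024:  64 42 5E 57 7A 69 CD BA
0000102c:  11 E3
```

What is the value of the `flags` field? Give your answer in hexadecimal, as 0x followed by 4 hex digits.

0x11E3

`flags` follows `seq` (8 bytes), so it starts at byte offset 8 and occupies 2 bytes.
Bytes at offsets 8..9: 11 E3.
Big-endian stores the most-significant byte at the lowest address.
The bytes are already most-significant first: 0x11E3.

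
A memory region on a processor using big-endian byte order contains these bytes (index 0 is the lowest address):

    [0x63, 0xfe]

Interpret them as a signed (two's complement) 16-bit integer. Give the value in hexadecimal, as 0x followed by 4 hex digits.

In big-endian order the high byte comes first in memory.
The bytes are already most-significant first: 0x63FE.

0x63FE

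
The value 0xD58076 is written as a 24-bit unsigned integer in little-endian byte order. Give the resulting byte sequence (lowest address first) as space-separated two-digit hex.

Split into bytes (most-significant first): D5 80 76.
In little-endian order the low byte comes first in memory.
So at ascending addresses the bytes are 76 80 D5.

76 80 D5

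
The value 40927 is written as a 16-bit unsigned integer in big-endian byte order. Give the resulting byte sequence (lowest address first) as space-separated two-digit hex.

40927 in hexadecimal, padded to 16 bits, is 0x9FDF.
Split into bytes (most-significant first): 9F DF.
Big-endian stores the most-significant byte at the lowest address.
So the memory order matches the most-significant-first order: 9F DF.

9F DF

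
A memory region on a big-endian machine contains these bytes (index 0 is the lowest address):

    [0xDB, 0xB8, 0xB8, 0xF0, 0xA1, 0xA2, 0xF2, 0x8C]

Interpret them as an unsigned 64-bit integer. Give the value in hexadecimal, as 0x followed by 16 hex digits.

Big-endian: lowest address holds the most-significant byte.
The bytes are already most-significant first: 0xDBB8B8F0A1A2F28C.

0xDBB8B8F0A1A2F28C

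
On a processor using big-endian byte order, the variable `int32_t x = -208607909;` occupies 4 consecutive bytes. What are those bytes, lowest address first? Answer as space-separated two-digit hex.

F3 90 E5 5B

Two's complement of -208607909 in 32 bits: 208607909 = 0x0C6F1AA5; invert → 0xF390E55A; add 1 → 0xF390E55B.
Split into bytes (most-significant first): F3 90 E5 5B.
In big-endian order the high byte comes first in memory.
So the memory order matches the most-significant-first order: F3 90 E5 5B.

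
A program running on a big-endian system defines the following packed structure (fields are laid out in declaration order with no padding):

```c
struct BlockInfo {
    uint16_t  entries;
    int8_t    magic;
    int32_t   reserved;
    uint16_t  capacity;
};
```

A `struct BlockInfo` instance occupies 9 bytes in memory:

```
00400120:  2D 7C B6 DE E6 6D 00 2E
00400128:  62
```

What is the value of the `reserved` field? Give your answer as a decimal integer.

`reserved` follows `entries` (2 B), `magic` (1 B), so it starts at offset 2 + 1 = 3 and occupies 4 bytes.
Bytes at offsets 3..6: DE E6 6D 00.
Big-endian: lowest address holds the most-significant byte.
The bytes are already most-significant first: 0xDEE66D00.
Top bit is set, so as a signed 32-bit value this is 0xDEE66D00 − 2^32 = -555324160.

-555324160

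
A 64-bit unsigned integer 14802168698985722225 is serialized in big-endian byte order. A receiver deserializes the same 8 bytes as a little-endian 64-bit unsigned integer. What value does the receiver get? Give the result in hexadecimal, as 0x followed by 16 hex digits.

14802168698985722225 in 64-bit hexadecimal is 0xCD6BDE01A8733171.
Stored big-endian, the bytes at ascending addresses are CD 6B DE 01 A8 73 31 71.
Read back as little-endian, the first byte is least significant, giving 0x713173A801DE6BCD.

0x713173A801DE6BCD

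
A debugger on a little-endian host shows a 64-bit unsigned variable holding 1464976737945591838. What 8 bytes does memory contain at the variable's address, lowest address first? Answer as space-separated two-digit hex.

1464976737945591838 in hexadecimal, padded to 64 bits, is 0x1454A494D575201E.
Split into bytes (most-significant first): 14 54 A4 94 D5 75 20 1E.
Little-endian: lowest address holds the least-significant byte.
So at ascending addresses the bytes are 1E 20 75 D5 94 A4 54 14.

1E 20 75 D5 94 A4 54 14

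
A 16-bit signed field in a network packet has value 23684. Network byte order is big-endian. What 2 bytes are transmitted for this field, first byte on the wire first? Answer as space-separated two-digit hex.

5C 84

23684 in hexadecimal, padded to 16 bits, is 0x5C84.
Split into bytes (most-significant first): 5C 84.
In big-endian order the high byte comes first in memory.
So the memory order matches the most-significant-first order: 5C 84.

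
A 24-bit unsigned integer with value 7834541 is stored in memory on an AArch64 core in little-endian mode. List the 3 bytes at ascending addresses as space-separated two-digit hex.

AD 8B 77

7834541 in hexadecimal, padded to 24 bits, is 0x778BAD.
Split into bytes (most-significant first): 77 8B AD.
Little-endian stores the least-significant byte at the lowest address.
So at ascending addresses the bytes are AD 8B 77.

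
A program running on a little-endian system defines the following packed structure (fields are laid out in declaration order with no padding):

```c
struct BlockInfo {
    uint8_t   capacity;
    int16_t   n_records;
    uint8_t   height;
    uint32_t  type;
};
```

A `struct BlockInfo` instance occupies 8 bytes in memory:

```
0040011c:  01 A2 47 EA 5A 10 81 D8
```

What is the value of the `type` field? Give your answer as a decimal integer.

3632336986

`type` follows `capacity` (1 B), `n_records` (2 B), `height` (1 B), so it starts at offset 1 + 2 + 1 = 4 and occupies 4 bytes.
Bytes at offsets 4..7: 5A 10 81 D8.
In little-endian order the low byte comes first in memory.
Reassemble most-significant byte first: D8 81 10 5A → 0xD881105A.
0xD881105A = 3632336986.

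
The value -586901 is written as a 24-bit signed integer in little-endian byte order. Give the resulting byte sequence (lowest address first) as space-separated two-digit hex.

6B 0B F7

Two's complement of -586901 in 24 bits: 586901 = 0x08F495; invert → 0xF70B6A; add 1 → 0xF70B6B.
Split into bytes (most-significant first): F7 0B 6B.
Little-endian stores the least-significant byte at the lowest address.
So at ascending addresses the bytes are 6B 0B F7.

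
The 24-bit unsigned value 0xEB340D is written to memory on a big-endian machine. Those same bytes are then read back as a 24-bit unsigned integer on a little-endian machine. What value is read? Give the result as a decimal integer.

865515

Stored big-endian, the bytes at ascending addresses are EB 34 0D.
Read back as little-endian, the first byte is least significant, giving 0x0D34EB.
0x0D34EB = 865515.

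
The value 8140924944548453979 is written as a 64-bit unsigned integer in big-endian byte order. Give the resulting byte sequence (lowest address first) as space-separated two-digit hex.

8140924944548453979 in hexadecimal, padded to 64 bits, is 0x70FA601AC6ED5E5B.
Split into bytes (most-significant first): 70 FA 60 1A C6 ED 5E 5B.
Big-endian stores the most-significant byte at the lowest address.
So the memory order matches the most-significant-first order: 70 FA 60 1A C6 ED 5E 5B.

70 FA 60 1A C6 ED 5E 5B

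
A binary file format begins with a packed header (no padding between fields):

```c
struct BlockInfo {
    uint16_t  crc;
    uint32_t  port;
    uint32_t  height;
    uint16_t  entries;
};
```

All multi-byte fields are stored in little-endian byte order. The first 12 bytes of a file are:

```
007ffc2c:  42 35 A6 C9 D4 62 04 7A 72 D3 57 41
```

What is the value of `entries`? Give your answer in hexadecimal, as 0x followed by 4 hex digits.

`entries` follows `crc` (2 B), `port` (4 B), `height` (4 B), so it starts at offset 2 + 4 + 4 = 10 and occupies 2 bytes.
Bytes at offsets 10..11: 57 41.
Little-endian: lowest address holds the least-significant byte.
Reassemble most-significant byte first: 41 57 → 0x4157.

0x4157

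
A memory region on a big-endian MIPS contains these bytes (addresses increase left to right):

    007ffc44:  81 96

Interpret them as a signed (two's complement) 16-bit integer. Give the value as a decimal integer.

-32362

In big-endian order the high byte comes first in memory.
The bytes are already most-significant first: 0x8196.
Top bit is set, so as a signed 16-bit value this is 0x8196 − 2^16 = -32362.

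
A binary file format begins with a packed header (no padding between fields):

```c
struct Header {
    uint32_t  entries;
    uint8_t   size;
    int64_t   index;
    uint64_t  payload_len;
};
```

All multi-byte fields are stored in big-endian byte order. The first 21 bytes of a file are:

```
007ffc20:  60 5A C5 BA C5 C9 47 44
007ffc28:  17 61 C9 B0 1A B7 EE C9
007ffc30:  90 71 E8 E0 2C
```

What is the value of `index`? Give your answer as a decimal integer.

`index` follows `entries` (4 B), `size` (1 B), so it starts at offset 4 + 1 = 5 and occupies 8 bytes.
Bytes at offsets 5..12: C9 47 44 17 61 C9 B0 1A.
In big-endian order the high byte comes first in memory.
The bytes are already most-significant first: 0xC947441761C9B01A.
Top bit is set, so as a signed 64-bit value this is 0xC947441761C9B01A − 2^64 = -3943108081524035558.

-3943108081524035558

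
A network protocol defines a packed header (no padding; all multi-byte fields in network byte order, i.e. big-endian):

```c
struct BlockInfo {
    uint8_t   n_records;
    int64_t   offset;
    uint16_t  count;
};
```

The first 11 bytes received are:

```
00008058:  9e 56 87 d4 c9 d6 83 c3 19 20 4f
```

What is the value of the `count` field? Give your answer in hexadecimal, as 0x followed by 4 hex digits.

`count` follows `n_records` (1 B), `offset` (8 B), so it starts at offset 1 + 8 = 9 and occupies 2 bytes.
Bytes at offsets 9..10: 20 4F.
In big-endian order the high byte comes first in memory.
The bytes are already most-significant first: 0x204F.

0x204F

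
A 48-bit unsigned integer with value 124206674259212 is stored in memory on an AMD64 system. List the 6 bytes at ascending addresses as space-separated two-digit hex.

124206674259212 in hexadecimal, padded to 48 bits, is 0x70F71EB2AD0C.
Split into bytes (most-significant first): 70 F7 1E B2 AD 0C.
Little-endian stores the least-significant byte at the lowest address.
So at ascending addresses the bytes are 0C AD B2 1E F7 70.

0C AD B2 1E F7 70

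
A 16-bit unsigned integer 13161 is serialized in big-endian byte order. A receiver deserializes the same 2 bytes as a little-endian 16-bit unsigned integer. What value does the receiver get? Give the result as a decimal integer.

13161 in 16-bit hexadecimal is 0x3369.
Stored big-endian, the bytes at ascending addresses are 33 69.
Read back as little-endian, the first byte is least significant, giving 0x6933.
0x6933 = 26931.

26931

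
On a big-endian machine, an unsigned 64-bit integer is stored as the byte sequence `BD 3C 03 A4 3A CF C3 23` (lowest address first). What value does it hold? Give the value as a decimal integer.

13635777775667233571

Big-endian: lowest address holds the most-significant byte.
The bytes are already most-significant first: 0xBD3C03A43ACFC323.
0xBD3C03A43ACFC323 = 13635777775667233571.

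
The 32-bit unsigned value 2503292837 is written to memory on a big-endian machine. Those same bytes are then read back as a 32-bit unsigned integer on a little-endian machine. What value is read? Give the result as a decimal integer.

2503292837 in 32-bit hexadecimal is 0x953537A5.
Stored big-endian, the bytes at ascending addresses are 95 35 37 A5.
Read back as little-endian, the first byte is least significant, giving 0xA5373595.
0xA5373595 = 2771858837.

2771858837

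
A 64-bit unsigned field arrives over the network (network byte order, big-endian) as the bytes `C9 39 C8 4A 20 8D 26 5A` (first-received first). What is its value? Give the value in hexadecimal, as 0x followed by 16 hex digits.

In big-endian order the high byte comes first in memory.
The bytes are already most-significant first: 0xC939C84A208D265A.

0xC939C84A208D265A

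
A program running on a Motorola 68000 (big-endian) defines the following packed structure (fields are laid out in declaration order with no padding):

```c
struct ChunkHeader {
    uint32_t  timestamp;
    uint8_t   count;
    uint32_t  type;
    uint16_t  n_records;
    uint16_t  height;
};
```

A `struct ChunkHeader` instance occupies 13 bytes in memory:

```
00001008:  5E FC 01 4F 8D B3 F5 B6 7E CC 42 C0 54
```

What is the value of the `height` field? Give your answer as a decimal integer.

`height` follows `timestamp` (4 B), `count` (1 B), `type` (4 B), `n_records` (2 B), so it starts at offset 4 + 1 + 4 + 2 = 11 and occupies 2 bytes.
Bytes at offsets 11..12: C0 54.
In big-endian order the high byte comes first in memory.
The bytes are already most-significant first: 0xC054.
0xC054 = 49236.

49236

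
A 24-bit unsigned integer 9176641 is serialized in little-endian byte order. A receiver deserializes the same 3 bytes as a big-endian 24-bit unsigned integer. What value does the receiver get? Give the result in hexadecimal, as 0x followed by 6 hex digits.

9176641 in 24-bit hexadecimal is 0x8C0641.
Stored little-endian, the bytes at ascending addresses are 41 06 8C.
Read back as big-endian, the last byte is least significant, giving 0x41068C.

0x41068C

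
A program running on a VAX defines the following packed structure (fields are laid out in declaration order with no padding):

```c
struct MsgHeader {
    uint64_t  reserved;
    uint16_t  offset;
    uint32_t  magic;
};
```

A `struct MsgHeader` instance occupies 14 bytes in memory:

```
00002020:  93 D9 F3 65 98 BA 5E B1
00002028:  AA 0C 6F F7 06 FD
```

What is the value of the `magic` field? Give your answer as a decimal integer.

`magic` follows `reserved` (8 B), `offset` (2 B), so it starts at offset 8 + 2 = 10 and occupies 4 bytes.
Bytes at offsets 10..13: 6F F7 06 FD.
Little-endian stores the least-significant byte at the lowest address.
Reassemble most-significant byte first: FD 06 F7 6F → 0xFD06F76F.
0xFD06F76F = 4245092207.

4245092207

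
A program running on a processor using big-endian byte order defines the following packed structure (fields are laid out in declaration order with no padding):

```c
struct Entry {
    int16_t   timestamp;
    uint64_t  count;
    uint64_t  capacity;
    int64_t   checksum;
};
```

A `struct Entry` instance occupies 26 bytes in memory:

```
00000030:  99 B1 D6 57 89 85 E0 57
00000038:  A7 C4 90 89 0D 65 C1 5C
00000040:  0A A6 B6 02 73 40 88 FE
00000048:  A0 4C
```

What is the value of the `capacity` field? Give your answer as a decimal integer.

`capacity` follows `timestamp` (2 B), `count` (8 B), so it starts at offset 2 + 8 = 10 and occupies 8 bytes.
Bytes at offsets 10..17: 90 89 0D 65 C1 5C 0A A6.
In big-endian order the high byte comes first in memory.
The bytes are already most-significant first: 0x90890D65C15C0AA6.
0x90890D65C15C0AA6 = 10414870343957875366.

10414870343957875366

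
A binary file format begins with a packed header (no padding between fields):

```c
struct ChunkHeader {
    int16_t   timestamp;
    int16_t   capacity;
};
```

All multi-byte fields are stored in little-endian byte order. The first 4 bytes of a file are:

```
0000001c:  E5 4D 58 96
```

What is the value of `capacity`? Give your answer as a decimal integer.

-27048

`capacity` follows `timestamp` (2 bytes), so it starts at byte offset 2 and occupies 2 bytes.
Bytes at offsets 2..3: 58 96.
Little-endian: lowest address holds the least-significant byte.
Reassemble most-significant byte first: 96 58 → 0x9658.
Top bit is set, so as a signed 16-bit value this is 0x9658 − 2^16 = -27048.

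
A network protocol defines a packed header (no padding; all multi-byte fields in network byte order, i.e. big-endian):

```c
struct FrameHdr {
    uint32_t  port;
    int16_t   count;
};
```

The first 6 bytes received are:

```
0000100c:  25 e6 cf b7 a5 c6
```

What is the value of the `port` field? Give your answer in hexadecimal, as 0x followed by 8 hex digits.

0x25E6CFB7

`port` is the first field, at byte offset 0, occupying 4 bytes.
Bytes at offsets 0..3: 25 E6 CF B7.
Big-endian: lowest address holds the most-significant byte.
The bytes are already most-significant first: 0x25E6CFB7.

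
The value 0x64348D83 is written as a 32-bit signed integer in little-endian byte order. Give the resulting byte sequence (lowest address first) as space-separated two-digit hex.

83 8D 34 64

Split into bytes (most-significant first): 64 34 8D 83.
Little-endian: lowest address holds the least-significant byte.
So at ascending addresses the bytes are 83 8D 34 64.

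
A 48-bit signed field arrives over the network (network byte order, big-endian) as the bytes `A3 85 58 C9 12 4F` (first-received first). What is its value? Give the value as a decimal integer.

Big-endian stores the most-significant byte at the lowest address.
The bytes are already most-significant first: 0xA38558C9124F.
Top bit is set, so as a signed 48-bit value this is 0xA38558C9124F − 2^48 = -101681861160369.

-101681861160369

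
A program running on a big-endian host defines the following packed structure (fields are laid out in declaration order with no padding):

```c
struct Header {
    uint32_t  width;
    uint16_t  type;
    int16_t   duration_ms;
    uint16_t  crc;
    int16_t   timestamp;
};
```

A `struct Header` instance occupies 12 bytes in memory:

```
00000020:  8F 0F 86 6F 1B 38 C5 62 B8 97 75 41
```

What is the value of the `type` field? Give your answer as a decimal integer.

`type` follows `width` (4 bytes), so it starts at byte offset 4 and occupies 2 bytes.
Bytes at offsets 4..5: 1B 38.
Big-endian: lowest address holds the most-significant byte.
The bytes are already most-significant first: 0x1B38.
0x1B38 = 6968.

6968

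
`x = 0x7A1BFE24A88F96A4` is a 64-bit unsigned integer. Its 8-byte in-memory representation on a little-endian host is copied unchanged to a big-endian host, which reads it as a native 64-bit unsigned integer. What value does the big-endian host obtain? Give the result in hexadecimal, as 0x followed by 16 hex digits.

Stored little-endian, the bytes at ascending addresses are A4 96 8F A8 24 FE 1B 7A.
Read back as big-endian, the last byte is least significant, giving 0xA4968FA824FE1B7A.

0xA4968FA824FE1B7A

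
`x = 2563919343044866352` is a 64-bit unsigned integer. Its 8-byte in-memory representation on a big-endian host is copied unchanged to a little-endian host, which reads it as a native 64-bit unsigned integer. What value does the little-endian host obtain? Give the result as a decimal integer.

2563919343044866352 in 64-bit hexadecimal is 0x2394DF0EEAF13130.
Stored big-endian, the bytes at ascending addresses are 23 94 DF 0E EA F1 31 30.
Read back as little-endian, the first byte is least significant, giving 0x3031F1EA0EDF9423.
0x3031F1EA0EDF9423 = 3472822775253537827.

3472822775253537827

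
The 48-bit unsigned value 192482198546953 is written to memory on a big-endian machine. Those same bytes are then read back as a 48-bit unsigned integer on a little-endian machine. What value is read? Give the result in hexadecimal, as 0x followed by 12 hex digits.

192482198546953 in 48-bit hexadecimal is 0xAF0FC111EA09.
Stored big-endian, the bytes at ascending addresses are AF 0F C1 11 EA 09.
Read back as little-endian, the first byte is least significant, giving 0x09EA11C10FAF.

0x09EA11C10FAF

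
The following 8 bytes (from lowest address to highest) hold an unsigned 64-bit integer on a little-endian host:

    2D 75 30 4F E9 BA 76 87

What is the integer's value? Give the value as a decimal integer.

Little-endian stores the least-significant byte at the lowest address.
Reassemble most-significant byte first: 87 76 BA E9 4F 30 75 2D → 0x8776BAE94F30752D.
0x8776BAE94F30752D = 9761194753590850861.

9761194753590850861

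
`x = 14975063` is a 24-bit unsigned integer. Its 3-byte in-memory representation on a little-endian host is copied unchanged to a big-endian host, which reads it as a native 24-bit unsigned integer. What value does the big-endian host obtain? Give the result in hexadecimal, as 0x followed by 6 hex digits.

0x5780E4

14975063 in 24-bit hexadecimal is 0xE48057.
Stored little-endian, the bytes at ascending addresses are 57 80 E4.
Read back as big-endian, the last byte is least significant, giving 0x5780E4.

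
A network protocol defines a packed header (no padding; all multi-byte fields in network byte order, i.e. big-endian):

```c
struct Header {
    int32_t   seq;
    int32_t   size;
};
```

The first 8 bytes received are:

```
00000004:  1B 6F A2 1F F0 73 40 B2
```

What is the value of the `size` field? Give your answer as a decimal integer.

-260882254

`size` follows `seq` (4 bytes), so it starts at byte offset 4 and occupies 4 bytes.
Bytes at offsets 4..7: F0 73 40 B2.
In big-endian order the high byte comes first in memory.
The bytes are already most-significant first: 0xF07340B2.
Top bit is set, so as a signed 32-bit value this is 0xF07340B2 − 2^32 = -260882254.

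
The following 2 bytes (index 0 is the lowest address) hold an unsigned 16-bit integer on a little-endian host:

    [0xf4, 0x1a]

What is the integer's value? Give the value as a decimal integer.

6900

Little-endian stores the least-significant byte at the lowest address.
Reassemble most-significant byte first: 1A F4 → 0x1AF4.
0x1AF4 = 6900.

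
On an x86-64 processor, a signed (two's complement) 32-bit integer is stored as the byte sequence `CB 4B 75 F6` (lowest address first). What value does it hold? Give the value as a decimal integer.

-160085045

In little-endian order the low byte comes first in memory.
Reassemble most-significant byte first: F6 75 4B CB → 0xF6754BCB.
Top bit is set, so as a signed 32-bit value this is 0xF6754BCB − 2^32 = -160085045.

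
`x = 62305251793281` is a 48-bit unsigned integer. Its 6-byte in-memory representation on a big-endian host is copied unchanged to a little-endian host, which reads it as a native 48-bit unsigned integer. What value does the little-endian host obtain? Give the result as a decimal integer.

62305251793281 in 48-bit hexadecimal is 0x38AA92669981.
Stored big-endian, the bytes at ascending addresses are 38 AA 92 66 99 81.
Read back as little-endian, the first byte is least significant, giving 0x81996692AA38.
0x81996692AA38 = 142495850867256.

142495850867256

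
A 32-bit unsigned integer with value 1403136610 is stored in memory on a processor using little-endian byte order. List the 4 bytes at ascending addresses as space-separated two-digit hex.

1403136610 in hexadecimal, padded to 32 bits, is 0x53A22A62.
Split into bytes (most-significant first): 53 A2 2A 62.
Little-endian: lowest address holds the least-significant byte.
So at ascending addresses the bytes are 62 2A A2 53.

62 2A A2 53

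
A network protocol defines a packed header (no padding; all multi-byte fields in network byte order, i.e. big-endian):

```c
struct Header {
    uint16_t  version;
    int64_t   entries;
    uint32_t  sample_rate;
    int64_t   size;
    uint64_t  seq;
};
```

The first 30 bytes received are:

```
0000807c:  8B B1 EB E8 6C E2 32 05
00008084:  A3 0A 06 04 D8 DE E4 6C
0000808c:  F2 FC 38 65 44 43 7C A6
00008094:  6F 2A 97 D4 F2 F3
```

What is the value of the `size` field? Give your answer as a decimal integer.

-1986946170485390269

`size` follows `version` (2 B), `entries` (8 B), `sample_rate` (4 B), so it starts at offset 2 + 8 + 4 = 14 and occupies 8 bytes.
Bytes at offsets 14..21: E4 6C F2 FC 38 65 44 43.
In big-endian order the high byte comes first in memory.
The bytes are already most-significant first: 0xE46CF2FC38654443.
Top bit is set, so as a signed 64-bit value this is 0xE46CF2FC38654443 − 2^64 = -1986946170485390269.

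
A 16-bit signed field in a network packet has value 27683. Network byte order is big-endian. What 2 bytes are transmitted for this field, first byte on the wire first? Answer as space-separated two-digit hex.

27683 in hexadecimal, padded to 16 bits, is 0x6C23.
Split into bytes (most-significant first): 6C 23.
Big-endian stores the most-significant byte at the lowest address.
So the memory order matches the most-significant-first order: 6C 23.

6C 23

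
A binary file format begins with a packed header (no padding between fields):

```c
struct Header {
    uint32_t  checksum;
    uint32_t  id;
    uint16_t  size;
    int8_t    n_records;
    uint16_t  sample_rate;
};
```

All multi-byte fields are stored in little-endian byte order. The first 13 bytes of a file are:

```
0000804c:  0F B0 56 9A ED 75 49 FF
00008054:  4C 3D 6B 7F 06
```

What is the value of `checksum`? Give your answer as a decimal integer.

2589372431

`checksum` is the first field, at byte offset 0, occupying 4 bytes.
Bytes at offsets 0..3: 0F B0 56 9A.
In little-endian order the low byte comes first in memory.
Reassemble most-significant byte first: 9A 56 B0 0F → 0x9A56B00F.
0x9A56B00F = 2589372431.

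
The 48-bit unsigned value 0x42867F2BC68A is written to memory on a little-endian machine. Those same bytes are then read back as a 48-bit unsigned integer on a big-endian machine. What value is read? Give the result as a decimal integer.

Stored little-endian, the bytes at ascending addresses are 8A C6 2B 7F 86 42.
Read back as big-endian, the last byte is least significant, giving 0x8AC62B7F8642.
0x8AC62B7F8642 = 152583737935426.

152583737935426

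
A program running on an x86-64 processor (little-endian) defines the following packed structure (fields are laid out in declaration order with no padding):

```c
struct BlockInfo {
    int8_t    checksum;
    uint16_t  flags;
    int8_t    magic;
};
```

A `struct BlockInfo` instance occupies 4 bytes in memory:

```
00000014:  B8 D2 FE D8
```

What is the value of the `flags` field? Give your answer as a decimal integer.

65234

`flags` follows `checksum` (1 byte), so it starts at byte offset 1 and occupies 2 bytes.
Bytes at offsets 1..2: D2 FE.
Little-endian: lowest address holds the least-significant byte.
Reassemble most-significant byte first: FE D2 → 0xFED2.
0xFED2 = 65234.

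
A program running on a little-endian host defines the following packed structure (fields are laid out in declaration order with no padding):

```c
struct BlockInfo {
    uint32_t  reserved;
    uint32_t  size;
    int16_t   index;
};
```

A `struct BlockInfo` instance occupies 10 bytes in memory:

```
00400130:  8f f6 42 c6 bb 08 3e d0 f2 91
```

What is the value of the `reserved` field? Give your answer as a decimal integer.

3326277263

`reserved` is the first field, at byte offset 0, occupying 4 bytes.
Bytes at offsets 0..3: 8F F6 42 C6.
Little-endian: lowest address holds the least-significant byte.
Reassemble most-significant byte first: C6 42 F6 8F → 0xC642F68F.
0xC642F68F = 3326277263.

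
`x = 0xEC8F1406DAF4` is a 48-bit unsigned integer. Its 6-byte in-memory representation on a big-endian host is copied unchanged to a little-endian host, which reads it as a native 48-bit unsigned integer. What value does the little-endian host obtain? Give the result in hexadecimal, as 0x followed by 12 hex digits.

Stored big-endian, the bytes at ascending addresses are EC 8F 14 06 DA F4.
Read back as little-endian, the first byte is least significant, giving 0xF4DA06148FEC.

0xF4DA06148FEC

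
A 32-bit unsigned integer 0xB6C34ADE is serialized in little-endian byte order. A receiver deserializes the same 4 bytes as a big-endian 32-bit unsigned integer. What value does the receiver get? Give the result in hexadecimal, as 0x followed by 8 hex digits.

Stored little-endian, the bytes at ascending addresses are DE 4A C3 B6.
Read back as big-endian, the last byte is least significant, giving 0xDE4AC3B6.

0xDE4AC3B6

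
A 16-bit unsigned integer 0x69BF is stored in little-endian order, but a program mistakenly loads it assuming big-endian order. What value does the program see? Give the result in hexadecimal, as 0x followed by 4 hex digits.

0xBF69

Stored little-endian, the bytes at ascending addresses are BF 69.
Read back as big-endian, the last byte is least significant, giving 0xBF69.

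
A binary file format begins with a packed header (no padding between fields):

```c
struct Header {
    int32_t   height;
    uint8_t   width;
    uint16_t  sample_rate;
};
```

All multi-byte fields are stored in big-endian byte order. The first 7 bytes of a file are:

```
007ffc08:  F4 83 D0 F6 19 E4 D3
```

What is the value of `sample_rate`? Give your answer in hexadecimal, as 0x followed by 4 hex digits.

`sample_rate` follows `height` (4 B), `width` (1 B), so it starts at offset 4 + 1 = 5 and occupies 2 bytes.
Bytes at offsets 5..6: E4 D3.
Big-endian stores the most-significant byte at the lowest address.
The bytes are already most-significant first: 0xE4D3.

0xE4D3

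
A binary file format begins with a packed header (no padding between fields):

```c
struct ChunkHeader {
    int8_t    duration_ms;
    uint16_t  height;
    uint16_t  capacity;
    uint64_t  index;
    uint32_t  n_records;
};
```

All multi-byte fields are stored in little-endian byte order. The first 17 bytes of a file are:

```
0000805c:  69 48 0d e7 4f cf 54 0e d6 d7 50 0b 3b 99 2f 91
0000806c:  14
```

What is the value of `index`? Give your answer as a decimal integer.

4254583160921019599

`index` follows `duration_ms` (1 B), `height` (2 B), `capacity` (2 B), so it starts at offset 1 + 2 + 2 = 5 and occupies 8 bytes.
Bytes at offsets 5..12: CF 54 0E D6 D7 50 0B 3B.
Little-endian: lowest address holds the least-significant byte.
Reassemble most-significant byte first: 3B 0B 50 D7 D6 0E 54 CF → 0x3B0B50D7D60E54CF.
0x3B0B50D7D60E54CF = 4254583160921019599.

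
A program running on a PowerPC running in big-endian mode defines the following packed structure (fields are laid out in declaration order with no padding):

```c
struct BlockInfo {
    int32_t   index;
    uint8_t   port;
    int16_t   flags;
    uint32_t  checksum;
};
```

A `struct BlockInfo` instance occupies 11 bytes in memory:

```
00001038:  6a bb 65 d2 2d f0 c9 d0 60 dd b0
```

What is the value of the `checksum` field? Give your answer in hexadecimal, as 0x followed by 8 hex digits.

0xD060DDB0

`checksum` follows `index` (4 B), `port` (1 B), `flags` (2 B), so it starts at offset 4 + 1 + 2 = 7 and occupies 4 bytes.
Bytes at offsets 7..10: D0 60 DD B0.
Big-endian: lowest address holds the most-significant byte.
The bytes are already most-significant first: 0xD060DDB0.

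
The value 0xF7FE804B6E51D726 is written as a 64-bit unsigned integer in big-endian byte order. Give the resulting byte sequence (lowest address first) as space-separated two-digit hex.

Split into bytes (most-significant first): F7 FE 80 4B 6E 51 D7 26.
Big-endian stores the most-significant byte at the lowest address.
So the memory order matches the most-significant-first order: F7 FE 80 4B 6E 51 D7 26.

F7 FE 80 4B 6E 51 D7 26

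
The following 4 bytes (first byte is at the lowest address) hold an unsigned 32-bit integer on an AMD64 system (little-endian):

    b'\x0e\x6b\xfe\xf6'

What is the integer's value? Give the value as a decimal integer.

Little-endian: lowest address holds the least-significant byte.
Reassemble most-significant byte first: F6 FE 6B 0E → 0xF6FE6B0E.
0xF6FE6B0E = 4143868686.

4143868686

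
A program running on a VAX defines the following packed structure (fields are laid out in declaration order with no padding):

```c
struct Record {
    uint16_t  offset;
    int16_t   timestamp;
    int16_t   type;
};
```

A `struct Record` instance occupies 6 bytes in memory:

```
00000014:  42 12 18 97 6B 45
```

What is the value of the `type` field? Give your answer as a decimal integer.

`type` follows `offset` (2 B), `timestamp` (2 B), so it starts at offset 2 + 2 = 4 and occupies 2 bytes.
Bytes at offsets 4..5: 6B 45.
In little-endian order the low byte comes first in memory.
Reassemble most-significant byte first: 45 6B → 0x456B.
0x456B = 17771.

17771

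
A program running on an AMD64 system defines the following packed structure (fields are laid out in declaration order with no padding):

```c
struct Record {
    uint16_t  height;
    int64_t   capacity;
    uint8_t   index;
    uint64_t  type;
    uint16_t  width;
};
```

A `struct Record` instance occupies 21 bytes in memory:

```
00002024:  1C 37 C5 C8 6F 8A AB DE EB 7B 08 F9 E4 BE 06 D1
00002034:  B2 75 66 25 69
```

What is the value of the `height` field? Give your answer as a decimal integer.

14108

`height` is the first field, at byte offset 0, occupying 2 bytes.
Bytes at offsets 0..1: 1C 37.
Little-endian stores the least-significant byte at the lowest address.
Reassemble most-significant byte first: 37 1C → 0x371C.
0x371C = 14108.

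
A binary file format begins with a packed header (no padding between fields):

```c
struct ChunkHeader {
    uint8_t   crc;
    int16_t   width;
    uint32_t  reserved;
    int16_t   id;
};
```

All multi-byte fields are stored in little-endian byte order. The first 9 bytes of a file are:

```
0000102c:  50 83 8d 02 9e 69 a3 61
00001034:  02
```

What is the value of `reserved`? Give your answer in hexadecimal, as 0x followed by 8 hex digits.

0xA3699E02

`reserved` follows `crc` (1 B), `width` (2 B), so it starts at offset 1 + 2 = 3 and occupies 4 bytes.
Bytes at offsets 3..6: 02 9E 69 A3.
Little-endian stores the least-significant byte at the lowest address.
Reassemble most-significant byte first: A3 69 9E 02 → 0xA3699E02.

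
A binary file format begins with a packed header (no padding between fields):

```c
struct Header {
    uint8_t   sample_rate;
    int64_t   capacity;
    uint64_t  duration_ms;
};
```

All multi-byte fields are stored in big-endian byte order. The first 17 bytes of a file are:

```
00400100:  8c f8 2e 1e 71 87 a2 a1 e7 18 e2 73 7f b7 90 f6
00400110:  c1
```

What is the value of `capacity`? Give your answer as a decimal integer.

`capacity` follows `sample_rate` (1 byte), so it starts at byte offset 1 and occupies 8 bytes.
Bytes at offsets 1..8: F8 2E 1E 71 87 A2 A1 E7.
Big-endian: lowest address holds the most-significant byte.
The bytes are already most-significant first: 0xF82E1E7187A2A1E7.
Top bit is set, so as a signed 64-bit value this is 0xF82E1E7187A2A1E7 − 2^64 = -563479430419013145.

-563479430419013145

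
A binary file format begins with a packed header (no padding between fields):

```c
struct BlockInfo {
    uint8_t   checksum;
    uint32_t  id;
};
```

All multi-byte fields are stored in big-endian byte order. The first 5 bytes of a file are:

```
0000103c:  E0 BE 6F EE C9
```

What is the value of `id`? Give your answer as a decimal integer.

3195006665

`id` follows `checksum` (1 byte), so it starts at byte offset 1 and occupies 4 bytes.
Bytes at offsets 1..4: BE 6F EE C9.
Big-endian stores the most-significant byte at the lowest address.
The bytes are already most-significant first: 0xBE6FEEC9.
0xBE6FEEC9 = 3195006665.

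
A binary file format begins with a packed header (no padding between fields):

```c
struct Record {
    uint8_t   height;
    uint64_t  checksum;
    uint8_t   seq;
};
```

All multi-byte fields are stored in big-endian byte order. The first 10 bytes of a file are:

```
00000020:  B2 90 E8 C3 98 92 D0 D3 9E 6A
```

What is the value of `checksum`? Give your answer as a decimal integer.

10441810796124099486

`checksum` follows `height` (1 byte), so it starts at byte offset 1 and occupies 8 bytes.
Bytes at offsets 1..8: 90 E8 C3 98 92 D0 D3 9E.
In big-endian order the high byte comes first in memory.
The bytes are already most-significant first: 0x90E8C39892D0D39E.
0x90E8C39892D0D39E = 10441810796124099486.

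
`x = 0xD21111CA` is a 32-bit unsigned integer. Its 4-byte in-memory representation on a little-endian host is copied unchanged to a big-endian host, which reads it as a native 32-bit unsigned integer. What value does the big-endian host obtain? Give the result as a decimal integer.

Stored little-endian, the bytes at ascending addresses are CA 11 11 D2.
Read back as big-endian, the last byte is least significant, giving 0xCA1111D2.
0xCA1111D2 = 3390116306.

3390116306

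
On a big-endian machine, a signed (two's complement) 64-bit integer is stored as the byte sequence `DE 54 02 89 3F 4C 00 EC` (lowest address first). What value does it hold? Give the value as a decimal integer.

Big-endian stores the most-significant byte at the lowest address.
The bytes are already most-significant first: 0xDE5402893F4C00EC.
Top bit is set, so as a signed 64-bit value this is 0xDE5402893F4C00EC − 2^64 = -2426311510750134036.

-2426311510750134036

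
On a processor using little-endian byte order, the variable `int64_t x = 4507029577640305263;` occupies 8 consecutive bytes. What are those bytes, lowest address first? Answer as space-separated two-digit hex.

6F E2 6D 87 85 2F 8C 3E

4507029577640305263 in hexadecimal, padded to 64 bits, is 0x3E8C2F85876DE26F.
Split into bytes (most-significant first): 3E 8C 2F 85 87 6D E2 6F.
Little-endian: lowest address holds the least-significant byte.
So at ascending addresses the bytes are 6F E2 6D 87 85 2F 8C 3E.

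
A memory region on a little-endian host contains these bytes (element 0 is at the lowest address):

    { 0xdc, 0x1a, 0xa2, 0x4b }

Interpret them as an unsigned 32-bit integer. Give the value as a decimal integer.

1268914908

Little-endian stores the least-significant byte at the lowest address.
Reassemble most-significant byte first: 4B A2 1A DC → 0x4BA21ADC.
0x4BA21ADC = 1268914908.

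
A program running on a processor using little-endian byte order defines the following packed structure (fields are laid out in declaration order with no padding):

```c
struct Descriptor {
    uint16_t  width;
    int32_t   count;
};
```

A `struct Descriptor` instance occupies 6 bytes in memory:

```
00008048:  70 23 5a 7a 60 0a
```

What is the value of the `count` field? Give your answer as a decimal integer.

`count` follows `width` (2 bytes), so it starts at byte offset 2 and occupies 4 bytes.
Bytes at offsets 2..5: 5A 7A 60 0A.
In little-endian order the low byte comes first in memory.
Reassemble most-significant byte first: 0A 60 7A 5A → 0x0A607A5A.
0x0A607A5A = 174094938.

174094938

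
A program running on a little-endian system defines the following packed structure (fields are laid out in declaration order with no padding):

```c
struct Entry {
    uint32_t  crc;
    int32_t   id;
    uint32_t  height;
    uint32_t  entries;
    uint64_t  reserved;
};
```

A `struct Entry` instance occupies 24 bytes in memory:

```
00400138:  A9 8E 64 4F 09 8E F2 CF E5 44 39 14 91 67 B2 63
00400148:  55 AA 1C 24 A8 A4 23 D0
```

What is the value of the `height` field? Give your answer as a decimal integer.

339297509

`height` follows `crc` (4 B), `id` (4 B), so it starts at offset 4 + 4 = 8 and occupies 4 bytes.
Bytes at offsets 8..11: E5 44 39 14.
Little-endian stores the least-significant byte at the lowest address.
Reassemble most-significant byte first: 14 39 44 E5 → 0x143944E5.
0x143944E5 = 339297509.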